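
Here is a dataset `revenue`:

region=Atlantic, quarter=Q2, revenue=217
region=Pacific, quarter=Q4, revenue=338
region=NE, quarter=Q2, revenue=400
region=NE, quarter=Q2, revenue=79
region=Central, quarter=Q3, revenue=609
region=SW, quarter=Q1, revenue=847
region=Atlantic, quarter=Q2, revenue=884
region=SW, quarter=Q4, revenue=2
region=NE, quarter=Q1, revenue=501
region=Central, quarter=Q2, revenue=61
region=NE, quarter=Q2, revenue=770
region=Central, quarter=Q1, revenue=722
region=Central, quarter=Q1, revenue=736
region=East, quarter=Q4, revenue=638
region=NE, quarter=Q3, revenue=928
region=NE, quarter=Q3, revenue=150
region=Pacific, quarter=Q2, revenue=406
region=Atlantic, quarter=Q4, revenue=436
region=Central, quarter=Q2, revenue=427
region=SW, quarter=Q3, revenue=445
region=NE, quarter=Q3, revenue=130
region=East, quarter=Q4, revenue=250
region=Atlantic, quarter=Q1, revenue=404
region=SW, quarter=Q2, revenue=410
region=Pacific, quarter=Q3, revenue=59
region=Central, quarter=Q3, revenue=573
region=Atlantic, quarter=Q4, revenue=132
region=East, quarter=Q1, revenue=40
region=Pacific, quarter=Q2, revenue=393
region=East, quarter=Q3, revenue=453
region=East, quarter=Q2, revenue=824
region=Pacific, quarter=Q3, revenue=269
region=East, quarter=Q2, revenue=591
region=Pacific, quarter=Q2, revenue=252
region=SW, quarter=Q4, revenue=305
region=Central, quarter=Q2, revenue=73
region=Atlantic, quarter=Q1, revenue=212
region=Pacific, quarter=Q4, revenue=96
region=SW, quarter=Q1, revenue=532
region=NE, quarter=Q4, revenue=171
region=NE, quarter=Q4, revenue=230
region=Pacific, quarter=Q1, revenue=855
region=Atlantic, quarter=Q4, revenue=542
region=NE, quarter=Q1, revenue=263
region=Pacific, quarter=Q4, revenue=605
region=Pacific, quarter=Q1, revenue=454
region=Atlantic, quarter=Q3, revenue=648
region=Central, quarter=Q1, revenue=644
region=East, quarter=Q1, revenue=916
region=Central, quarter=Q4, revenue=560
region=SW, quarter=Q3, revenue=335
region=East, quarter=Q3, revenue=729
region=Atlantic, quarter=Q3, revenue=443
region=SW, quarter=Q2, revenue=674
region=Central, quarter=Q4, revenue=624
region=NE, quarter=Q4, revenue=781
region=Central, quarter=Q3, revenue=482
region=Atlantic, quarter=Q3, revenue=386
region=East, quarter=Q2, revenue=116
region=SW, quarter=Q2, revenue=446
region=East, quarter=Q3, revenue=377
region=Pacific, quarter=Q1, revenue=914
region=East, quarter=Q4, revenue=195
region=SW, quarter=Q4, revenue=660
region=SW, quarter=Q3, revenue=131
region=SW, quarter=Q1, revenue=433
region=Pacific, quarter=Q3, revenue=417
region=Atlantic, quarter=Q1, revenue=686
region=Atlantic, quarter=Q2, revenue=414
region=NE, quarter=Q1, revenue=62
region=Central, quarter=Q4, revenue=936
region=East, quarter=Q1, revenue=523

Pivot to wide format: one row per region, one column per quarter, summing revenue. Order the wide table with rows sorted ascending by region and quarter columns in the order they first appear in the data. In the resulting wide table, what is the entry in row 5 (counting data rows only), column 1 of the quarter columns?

1051

With rows sorted ascending by region, row 5 is region=Pacific. quarter columns in first-appearance order: Q2, Q4, Q3, Q1; column 1 is Q2.
Long rows with region=Pacific, quarter=Q2: 406 + 393 + 252 = 1051.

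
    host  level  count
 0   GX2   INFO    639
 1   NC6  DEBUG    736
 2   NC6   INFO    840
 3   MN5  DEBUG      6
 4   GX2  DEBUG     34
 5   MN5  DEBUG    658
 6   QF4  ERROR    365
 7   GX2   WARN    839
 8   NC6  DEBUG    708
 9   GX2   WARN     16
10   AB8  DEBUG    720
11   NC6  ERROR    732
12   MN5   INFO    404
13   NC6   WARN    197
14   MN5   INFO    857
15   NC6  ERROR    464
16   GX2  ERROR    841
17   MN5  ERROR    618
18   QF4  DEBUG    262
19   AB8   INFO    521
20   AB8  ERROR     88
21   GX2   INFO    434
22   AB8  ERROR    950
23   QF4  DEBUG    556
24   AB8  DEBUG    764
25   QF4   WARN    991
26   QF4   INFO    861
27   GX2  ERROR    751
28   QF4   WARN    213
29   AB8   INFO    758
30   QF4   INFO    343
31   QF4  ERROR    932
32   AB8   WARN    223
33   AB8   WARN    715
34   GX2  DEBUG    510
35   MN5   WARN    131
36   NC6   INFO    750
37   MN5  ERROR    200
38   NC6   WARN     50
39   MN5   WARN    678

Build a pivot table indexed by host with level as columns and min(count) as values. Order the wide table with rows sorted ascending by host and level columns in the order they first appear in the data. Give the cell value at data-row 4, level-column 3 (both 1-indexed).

464

With rows sorted ascending by host, row 4 is host=NC6. level columns in first-appearance order: INFO, DEBUG, ERROR, WARN; column 3 is ERROR.
Long rows with host=NC6, level=ERROR: min(732, 464) = 464.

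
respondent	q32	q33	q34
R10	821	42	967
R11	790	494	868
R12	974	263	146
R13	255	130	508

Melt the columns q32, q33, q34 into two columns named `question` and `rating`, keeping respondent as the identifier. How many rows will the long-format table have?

4 respondent values × 3 melted columns = 12 rows.

12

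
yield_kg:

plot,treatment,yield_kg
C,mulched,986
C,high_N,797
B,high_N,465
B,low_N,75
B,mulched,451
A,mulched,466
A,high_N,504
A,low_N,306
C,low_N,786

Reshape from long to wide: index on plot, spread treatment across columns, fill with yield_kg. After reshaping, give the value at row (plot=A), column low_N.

Wide layout: rows indexed by plot, columns are the 3 distinct treatment values (mulched, high_N, low_N).
Cell (plot=A, treatment=low_N) draws from the long row where plot=A and treatment=low_N, which has yield_kg=306.

306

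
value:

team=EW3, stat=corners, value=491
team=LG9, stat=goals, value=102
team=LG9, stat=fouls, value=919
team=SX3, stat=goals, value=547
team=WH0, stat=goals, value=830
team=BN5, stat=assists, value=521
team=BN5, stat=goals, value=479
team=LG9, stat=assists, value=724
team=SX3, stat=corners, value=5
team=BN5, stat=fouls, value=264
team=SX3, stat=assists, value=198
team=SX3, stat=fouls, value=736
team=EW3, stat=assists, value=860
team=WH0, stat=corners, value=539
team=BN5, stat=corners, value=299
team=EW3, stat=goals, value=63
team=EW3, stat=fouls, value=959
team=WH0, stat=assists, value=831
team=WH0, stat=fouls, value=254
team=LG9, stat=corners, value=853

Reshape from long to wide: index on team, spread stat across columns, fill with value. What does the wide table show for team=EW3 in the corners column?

491

Wide layout: rows indexed by team, columns are the 4 distinct stat values (corners, goals, fouls, assists).
Cell (team=EW3, stat=corners) draws from the long row where team=EW3 and stat=corners, which has value=491.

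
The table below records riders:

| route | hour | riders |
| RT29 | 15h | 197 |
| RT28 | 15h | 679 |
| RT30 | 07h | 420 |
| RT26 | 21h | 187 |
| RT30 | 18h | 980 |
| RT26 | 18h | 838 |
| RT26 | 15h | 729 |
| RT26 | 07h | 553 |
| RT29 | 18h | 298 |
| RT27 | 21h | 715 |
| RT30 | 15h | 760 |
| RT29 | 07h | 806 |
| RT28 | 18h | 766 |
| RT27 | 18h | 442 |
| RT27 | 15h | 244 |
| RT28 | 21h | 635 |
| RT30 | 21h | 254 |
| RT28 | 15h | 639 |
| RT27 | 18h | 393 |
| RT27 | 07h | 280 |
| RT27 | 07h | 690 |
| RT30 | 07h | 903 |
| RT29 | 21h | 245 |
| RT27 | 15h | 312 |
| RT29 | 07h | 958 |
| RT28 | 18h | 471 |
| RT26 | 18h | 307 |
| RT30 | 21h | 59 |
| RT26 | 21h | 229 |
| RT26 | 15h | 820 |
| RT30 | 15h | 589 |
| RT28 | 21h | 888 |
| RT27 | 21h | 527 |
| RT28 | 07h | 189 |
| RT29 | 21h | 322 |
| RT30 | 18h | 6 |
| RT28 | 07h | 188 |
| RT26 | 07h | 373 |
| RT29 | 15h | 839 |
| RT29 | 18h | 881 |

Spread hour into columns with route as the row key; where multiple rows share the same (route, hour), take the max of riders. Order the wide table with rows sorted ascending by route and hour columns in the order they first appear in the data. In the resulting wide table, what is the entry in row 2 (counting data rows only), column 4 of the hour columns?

With rows sorted ascending by route, row 2 is route=RT27. hour columns in first-appearance order: 15h, 07h, 21h, 18h; column 4 is 18h.
Long rows with route=RT27, hour=18h: max(442, 393) = 442.

442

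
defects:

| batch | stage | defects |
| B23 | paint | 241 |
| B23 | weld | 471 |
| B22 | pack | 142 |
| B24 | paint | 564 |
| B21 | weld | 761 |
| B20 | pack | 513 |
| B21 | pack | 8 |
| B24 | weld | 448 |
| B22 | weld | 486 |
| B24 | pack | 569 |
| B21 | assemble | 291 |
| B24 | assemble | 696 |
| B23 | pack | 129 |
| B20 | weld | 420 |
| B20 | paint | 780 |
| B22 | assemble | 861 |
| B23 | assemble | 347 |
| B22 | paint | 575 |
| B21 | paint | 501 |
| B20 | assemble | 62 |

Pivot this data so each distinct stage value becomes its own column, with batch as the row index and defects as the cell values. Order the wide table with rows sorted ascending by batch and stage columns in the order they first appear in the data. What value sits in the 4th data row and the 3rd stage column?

129

With rows sorted ascending by batch, row 4 is batch=B23. stage columns in first-appearance order: paint, weld, pack, assemble; column 3 is pack.
Long rows with batch=B23, stage=pack: defects = 129.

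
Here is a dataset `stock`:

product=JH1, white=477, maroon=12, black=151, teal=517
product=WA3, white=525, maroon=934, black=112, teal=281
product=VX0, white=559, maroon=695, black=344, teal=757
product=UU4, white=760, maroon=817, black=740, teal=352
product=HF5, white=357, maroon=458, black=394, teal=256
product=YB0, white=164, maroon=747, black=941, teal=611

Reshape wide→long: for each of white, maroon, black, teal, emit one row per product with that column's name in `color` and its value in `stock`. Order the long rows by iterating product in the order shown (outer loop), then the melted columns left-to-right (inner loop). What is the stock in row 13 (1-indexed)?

760

24 rows total (6 × 4). Row 13: index ⌊(13-1)/4⌋ = 3 into product → UU4; (13-1) mod 4 = 0 into the melted columns → white.
So row 13 is (UU4, white, 760); stock = 760.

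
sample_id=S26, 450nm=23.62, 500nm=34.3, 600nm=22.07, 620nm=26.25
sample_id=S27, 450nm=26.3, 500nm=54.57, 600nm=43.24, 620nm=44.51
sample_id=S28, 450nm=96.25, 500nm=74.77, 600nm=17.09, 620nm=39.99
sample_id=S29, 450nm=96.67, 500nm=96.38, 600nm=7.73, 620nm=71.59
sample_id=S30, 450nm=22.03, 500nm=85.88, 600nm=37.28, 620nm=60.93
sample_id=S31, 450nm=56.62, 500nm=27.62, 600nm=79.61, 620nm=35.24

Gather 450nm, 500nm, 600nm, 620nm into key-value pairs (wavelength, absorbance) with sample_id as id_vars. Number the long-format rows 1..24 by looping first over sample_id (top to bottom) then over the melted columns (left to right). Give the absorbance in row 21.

56.62

24 rows total (6 × 4). Row 21: index ⌊(21-1)/4⌋ = 5 into sample_id → S31; (21-1) mod 4 = 0 into the melted columns → 450nm.
So row 21 is (S31, 450nm, 56.62); absorbance = 56.62.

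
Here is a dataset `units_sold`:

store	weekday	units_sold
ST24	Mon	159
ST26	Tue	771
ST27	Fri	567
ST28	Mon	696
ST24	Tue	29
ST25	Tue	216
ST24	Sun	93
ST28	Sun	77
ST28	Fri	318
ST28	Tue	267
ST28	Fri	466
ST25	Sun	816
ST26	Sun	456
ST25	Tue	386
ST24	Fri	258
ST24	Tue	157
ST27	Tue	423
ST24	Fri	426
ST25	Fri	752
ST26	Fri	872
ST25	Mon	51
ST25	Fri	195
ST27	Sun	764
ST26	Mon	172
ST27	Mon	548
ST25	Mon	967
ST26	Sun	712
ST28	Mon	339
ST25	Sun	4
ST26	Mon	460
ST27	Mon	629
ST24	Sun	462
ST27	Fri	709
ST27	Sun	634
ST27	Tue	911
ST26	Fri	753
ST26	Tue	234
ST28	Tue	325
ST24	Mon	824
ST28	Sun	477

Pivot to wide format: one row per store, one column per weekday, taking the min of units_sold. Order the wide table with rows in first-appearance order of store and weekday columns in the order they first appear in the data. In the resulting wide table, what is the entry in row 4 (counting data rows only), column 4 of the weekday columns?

77

With rows in first-appearance order of store, row 4 is store=ST28. weekday columns in first-appearance order: Mon, Tue, Fri, Sun; column 4 is Sun.
Long rows with store=ST28, weekday=Sun: min(77, 477) = 77.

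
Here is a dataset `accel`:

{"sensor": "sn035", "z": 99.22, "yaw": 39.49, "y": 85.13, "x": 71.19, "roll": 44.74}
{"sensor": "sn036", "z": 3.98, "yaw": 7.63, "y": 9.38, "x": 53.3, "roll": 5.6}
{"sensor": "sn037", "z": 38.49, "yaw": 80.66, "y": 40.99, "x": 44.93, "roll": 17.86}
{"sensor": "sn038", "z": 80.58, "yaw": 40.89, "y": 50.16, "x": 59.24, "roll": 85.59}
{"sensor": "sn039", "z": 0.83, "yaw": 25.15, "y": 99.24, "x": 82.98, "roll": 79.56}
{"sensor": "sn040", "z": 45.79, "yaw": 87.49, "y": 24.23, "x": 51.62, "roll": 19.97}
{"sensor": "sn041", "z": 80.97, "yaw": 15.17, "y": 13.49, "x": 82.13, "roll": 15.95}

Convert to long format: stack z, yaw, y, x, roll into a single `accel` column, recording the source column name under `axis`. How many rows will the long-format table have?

35

7 sensor values × 5 melted columns = 35 rows.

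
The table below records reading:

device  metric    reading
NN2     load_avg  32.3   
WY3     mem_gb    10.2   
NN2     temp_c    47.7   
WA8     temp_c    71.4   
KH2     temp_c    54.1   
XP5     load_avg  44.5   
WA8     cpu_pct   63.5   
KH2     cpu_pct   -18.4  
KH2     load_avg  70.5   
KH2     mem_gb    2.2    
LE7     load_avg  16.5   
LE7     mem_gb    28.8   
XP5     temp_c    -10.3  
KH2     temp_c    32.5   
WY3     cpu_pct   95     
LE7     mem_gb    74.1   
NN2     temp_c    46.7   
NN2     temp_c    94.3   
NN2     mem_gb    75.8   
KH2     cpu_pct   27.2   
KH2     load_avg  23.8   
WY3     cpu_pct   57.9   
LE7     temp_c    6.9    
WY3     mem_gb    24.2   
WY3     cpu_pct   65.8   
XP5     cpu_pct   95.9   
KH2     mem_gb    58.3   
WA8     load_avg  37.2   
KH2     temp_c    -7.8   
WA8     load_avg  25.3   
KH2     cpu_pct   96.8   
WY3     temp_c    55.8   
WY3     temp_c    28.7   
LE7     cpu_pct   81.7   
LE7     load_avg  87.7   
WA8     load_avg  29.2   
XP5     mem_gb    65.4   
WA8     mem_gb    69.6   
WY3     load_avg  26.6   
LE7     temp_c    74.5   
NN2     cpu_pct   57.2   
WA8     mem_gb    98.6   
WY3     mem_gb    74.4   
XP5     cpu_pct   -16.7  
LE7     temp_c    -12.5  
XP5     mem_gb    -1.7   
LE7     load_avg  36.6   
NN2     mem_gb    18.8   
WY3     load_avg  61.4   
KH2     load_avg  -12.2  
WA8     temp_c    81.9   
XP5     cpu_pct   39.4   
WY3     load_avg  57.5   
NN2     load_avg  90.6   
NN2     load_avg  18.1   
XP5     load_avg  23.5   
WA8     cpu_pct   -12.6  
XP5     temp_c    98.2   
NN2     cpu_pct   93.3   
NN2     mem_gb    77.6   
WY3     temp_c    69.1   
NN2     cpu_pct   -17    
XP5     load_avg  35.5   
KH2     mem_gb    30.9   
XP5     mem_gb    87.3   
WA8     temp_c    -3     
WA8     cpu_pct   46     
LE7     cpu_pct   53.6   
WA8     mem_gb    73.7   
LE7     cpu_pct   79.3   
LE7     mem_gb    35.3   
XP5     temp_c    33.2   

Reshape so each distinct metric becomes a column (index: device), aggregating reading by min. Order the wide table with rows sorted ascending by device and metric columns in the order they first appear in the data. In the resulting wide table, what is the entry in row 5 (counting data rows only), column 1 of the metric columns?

With rows sorted ascending by device, row 5 is device=WY3. metric columns in first-appearance order: load_avg, mem_gb, temp_c, cpu_pct; column 1 is load_avg.
Long rows with device=WY3, metric=load_avg: min(26.6, 61.4, 57.5) = 26.6.

26.6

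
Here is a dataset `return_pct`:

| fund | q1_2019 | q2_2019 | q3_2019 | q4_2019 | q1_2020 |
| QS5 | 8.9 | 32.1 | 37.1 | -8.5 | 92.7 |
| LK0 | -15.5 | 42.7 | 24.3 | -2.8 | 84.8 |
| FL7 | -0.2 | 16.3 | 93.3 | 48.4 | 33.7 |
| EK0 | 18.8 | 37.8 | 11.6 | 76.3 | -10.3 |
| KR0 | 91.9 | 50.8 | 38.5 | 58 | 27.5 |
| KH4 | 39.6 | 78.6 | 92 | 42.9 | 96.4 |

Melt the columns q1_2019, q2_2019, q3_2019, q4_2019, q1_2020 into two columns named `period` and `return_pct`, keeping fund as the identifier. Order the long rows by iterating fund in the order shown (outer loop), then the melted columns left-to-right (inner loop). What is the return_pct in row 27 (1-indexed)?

78.6

30 rows total (6 × 5). Row 27: index ⌊(27-1)/5⌋ = 5 into fund → KH4; (27-1) mod 5 = 1 into the melted columns → q2_2019.
So row 27 is (KH4, q2_2019, 78.6); return_pct = 78.6.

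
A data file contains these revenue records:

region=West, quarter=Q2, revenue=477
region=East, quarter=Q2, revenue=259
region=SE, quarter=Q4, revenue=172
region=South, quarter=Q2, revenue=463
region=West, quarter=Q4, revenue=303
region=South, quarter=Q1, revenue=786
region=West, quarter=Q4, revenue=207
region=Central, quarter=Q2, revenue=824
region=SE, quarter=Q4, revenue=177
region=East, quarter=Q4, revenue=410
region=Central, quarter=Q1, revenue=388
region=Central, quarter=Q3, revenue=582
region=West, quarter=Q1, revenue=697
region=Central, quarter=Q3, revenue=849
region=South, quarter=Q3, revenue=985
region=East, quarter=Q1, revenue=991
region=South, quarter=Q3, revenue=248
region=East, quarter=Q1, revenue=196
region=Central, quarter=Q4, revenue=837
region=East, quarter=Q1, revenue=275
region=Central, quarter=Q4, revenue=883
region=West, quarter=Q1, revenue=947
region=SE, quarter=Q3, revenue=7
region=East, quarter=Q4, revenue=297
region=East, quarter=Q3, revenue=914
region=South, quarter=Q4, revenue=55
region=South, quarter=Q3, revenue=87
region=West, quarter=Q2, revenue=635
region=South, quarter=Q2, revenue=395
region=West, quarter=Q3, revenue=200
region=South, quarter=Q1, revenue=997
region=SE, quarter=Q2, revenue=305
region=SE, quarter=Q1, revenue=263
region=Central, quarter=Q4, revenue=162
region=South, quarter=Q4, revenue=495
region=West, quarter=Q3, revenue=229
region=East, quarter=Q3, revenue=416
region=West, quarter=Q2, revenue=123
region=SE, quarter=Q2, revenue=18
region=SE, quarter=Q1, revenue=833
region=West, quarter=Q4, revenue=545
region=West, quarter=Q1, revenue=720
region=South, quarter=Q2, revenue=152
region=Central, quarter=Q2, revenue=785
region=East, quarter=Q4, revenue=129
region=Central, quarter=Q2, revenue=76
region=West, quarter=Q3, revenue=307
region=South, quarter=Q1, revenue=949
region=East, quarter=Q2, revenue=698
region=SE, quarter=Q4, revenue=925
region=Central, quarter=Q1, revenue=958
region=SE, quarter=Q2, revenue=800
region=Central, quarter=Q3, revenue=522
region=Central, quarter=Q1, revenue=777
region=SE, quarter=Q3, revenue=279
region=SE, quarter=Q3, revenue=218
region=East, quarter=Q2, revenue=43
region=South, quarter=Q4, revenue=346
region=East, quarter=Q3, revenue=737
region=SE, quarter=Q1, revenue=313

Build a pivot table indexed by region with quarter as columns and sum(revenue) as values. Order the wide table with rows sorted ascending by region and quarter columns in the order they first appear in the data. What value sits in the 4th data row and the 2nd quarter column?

896

With rows sorted ascending by region, row 4 is region=South. quarter columns in first-appearance order: Q2, Q4, Q1, Q3; column 2 is Q4.
Long rows with region=South, quarter=Q4: 55 + 495 + 346 = 896.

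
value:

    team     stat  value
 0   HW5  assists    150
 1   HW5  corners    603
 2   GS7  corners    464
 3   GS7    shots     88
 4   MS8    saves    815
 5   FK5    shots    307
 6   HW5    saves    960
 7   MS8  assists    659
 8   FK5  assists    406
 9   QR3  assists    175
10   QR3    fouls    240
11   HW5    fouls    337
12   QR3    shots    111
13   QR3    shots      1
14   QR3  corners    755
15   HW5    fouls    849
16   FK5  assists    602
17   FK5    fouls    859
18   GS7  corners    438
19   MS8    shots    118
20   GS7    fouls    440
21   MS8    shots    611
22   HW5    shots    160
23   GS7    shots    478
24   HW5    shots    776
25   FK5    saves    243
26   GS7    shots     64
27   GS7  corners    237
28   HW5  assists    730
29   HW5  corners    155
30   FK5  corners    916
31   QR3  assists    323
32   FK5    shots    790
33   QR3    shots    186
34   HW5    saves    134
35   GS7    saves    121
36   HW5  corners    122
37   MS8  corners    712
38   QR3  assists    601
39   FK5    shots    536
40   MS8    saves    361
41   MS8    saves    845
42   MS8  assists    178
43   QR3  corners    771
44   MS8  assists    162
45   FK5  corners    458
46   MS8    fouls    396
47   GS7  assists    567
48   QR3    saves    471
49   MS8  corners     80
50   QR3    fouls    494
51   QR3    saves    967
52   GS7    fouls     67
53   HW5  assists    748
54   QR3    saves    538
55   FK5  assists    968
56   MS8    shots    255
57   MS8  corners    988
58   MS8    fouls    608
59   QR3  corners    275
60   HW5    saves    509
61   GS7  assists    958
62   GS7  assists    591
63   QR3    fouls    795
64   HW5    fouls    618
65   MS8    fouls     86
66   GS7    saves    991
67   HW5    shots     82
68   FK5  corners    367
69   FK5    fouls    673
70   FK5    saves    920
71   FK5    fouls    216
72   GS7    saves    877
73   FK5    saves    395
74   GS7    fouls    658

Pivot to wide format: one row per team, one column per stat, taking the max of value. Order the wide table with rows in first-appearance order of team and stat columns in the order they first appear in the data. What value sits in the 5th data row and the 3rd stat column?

186

With rows in first-appearance order of team, row 5 is team=QR3. stat columns in first-appearance order: assists, corners, shots, saves, fouls; column 3 is shots.
Long rows with team=QR3, stat=shots: max(111, 1, 186) = 186.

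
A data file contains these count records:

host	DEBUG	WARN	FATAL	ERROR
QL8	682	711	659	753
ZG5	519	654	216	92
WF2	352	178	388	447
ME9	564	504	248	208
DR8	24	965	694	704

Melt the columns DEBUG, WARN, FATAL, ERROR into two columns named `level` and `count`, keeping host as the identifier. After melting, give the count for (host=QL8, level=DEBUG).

682

Unpivoting turns each (host, wide-column) pair into one long row.
The wide cell at row QL8, column DEBUG holds 682, so the long row (QL8, DEBUG) has count=682.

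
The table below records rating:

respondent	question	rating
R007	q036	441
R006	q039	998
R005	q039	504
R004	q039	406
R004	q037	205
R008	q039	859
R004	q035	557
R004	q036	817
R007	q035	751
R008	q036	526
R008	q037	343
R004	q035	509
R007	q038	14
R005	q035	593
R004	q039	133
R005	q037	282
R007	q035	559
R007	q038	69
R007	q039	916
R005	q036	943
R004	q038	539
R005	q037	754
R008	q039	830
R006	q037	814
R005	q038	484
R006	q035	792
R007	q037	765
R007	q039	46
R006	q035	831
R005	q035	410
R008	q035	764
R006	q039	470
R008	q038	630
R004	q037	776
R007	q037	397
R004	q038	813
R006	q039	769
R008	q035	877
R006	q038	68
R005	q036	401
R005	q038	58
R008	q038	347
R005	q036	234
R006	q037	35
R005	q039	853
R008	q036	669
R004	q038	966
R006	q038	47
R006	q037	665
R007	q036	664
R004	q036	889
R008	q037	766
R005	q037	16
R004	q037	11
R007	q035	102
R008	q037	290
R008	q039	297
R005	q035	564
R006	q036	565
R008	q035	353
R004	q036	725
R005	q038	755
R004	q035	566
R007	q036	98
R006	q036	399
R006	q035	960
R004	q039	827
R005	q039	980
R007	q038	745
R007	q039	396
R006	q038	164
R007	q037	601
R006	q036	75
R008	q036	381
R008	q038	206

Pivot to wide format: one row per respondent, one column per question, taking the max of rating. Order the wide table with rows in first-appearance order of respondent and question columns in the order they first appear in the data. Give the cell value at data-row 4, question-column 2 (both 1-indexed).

With rows in first-appearance order of respondent, row 4 is respondent=R004. question columns in first-appearance order: q036, q039, q037, q035, q038; column 2 is q039.
Long rows with respondent=R004, question=q039: max(406, 133, 827) = 827.

827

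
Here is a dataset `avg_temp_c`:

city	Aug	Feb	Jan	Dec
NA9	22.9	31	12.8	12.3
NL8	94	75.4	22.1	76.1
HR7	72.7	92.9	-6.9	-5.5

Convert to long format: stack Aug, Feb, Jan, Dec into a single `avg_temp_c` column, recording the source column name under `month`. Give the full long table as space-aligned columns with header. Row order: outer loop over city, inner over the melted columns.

Each (city, column) pair becomes one row: 3 × 4 = 12 rows.
For example, (NA9, Aug) → avg_temp_c=22.9.

city  month  avg_temp_c
NA9   Aug    22.9      
NA9   Feb    31        
NA9   Jan    12.8      
NA9   Dec    12.3      
NL8   Aug    94        
NL8   Feb    75.4      
NL8   Jan    22.1      
NL8   Dec    76.1      
HR7   Aug    72.7      
HR7   Feb    92.9      
HR7   Jan    -6.9      
HR7   Dec    -5.5      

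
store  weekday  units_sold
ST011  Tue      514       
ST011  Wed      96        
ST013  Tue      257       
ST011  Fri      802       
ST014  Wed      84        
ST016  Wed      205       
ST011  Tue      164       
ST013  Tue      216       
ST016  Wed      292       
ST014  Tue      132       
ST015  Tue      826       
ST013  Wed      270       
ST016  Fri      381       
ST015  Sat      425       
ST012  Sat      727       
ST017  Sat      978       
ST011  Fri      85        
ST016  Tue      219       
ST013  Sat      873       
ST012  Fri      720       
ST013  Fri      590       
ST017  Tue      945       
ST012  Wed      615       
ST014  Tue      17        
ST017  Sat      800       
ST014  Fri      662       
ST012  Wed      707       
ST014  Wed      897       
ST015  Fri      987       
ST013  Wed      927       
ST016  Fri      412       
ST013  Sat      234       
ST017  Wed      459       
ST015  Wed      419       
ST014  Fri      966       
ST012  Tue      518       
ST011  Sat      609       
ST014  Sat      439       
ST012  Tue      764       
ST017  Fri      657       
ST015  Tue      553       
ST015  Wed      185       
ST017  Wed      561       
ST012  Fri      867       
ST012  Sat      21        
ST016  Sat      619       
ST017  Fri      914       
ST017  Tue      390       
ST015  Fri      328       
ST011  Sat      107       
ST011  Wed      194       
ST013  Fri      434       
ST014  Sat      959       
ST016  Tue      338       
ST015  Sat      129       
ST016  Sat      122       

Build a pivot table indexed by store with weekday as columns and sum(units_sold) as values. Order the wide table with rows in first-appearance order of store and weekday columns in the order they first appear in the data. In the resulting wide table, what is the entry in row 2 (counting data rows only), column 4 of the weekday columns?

1107

With rows in first-appearance order of store, row 2 is store=ST013. weekday columns in first-appearance order: Tue, Wed, Fri, Sat; column 4 is Sat.
Long rows with store=ST013, weekday=Sat: 873 + 234 = 1107.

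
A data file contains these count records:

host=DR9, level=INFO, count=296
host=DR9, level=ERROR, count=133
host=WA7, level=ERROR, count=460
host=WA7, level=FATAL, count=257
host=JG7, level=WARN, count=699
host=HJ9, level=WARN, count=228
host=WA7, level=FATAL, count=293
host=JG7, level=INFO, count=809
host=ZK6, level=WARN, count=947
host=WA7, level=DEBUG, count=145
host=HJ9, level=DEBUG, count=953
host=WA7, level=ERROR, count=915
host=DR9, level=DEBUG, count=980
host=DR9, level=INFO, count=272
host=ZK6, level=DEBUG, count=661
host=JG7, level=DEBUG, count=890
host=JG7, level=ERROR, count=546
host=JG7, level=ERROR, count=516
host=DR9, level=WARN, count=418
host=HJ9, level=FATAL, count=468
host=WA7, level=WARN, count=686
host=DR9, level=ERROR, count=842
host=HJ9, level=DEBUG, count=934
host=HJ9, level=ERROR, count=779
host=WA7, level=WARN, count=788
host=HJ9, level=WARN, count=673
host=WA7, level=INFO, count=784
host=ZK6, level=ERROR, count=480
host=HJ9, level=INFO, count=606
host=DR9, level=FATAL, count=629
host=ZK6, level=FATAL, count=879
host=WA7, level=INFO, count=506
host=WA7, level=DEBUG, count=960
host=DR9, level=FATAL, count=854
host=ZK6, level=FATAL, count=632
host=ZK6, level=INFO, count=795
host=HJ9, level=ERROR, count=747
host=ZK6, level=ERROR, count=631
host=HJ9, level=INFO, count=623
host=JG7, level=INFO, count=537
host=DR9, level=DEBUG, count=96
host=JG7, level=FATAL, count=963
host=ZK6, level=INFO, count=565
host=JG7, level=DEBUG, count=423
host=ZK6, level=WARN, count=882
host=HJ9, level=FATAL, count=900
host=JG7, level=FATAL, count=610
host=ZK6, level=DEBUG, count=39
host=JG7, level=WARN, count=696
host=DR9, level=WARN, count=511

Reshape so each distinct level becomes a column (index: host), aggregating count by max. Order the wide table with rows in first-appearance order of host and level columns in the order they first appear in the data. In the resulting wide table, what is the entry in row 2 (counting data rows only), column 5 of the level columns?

960

With rows in first-appearance order of host, row 2 is host=WA7. level columns in first-appearance order: INFO, ERROR, FATAL, WARN, DEBUG; column 5 is DEBUG.
Long rows with host=WA7, level=DEBUG: max(145, 960) = 960.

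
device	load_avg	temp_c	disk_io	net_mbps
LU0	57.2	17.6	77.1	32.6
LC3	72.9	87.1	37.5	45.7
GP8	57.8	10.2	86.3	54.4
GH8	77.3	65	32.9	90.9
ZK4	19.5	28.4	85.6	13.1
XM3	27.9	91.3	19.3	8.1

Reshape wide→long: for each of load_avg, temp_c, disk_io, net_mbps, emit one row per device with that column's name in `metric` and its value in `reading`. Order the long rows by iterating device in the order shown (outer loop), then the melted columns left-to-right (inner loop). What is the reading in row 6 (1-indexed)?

87.1

24 rows total (6 × 4). Row 6: index ⌊(6-1)/4⌋ = 1 into device → LC3; (6-1) mod 4 = 1 into the melted columns → temp_c.
So row 6 is (LC3, temp_c, 87.1); reading = 87.1.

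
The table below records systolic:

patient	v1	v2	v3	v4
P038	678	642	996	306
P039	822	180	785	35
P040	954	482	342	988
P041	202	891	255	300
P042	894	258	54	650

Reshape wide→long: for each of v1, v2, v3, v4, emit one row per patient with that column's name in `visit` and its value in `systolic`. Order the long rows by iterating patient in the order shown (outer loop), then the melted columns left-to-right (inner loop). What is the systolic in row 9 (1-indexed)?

954

20 rows total (5 × 4). Row 9: index ⌊(9-1)/4⌋ = 2 into patient → P040; (9-1) mod 4 = 0 into the melted columns → v1.
So row 9 is (P040, v1, 954); systolic = 954.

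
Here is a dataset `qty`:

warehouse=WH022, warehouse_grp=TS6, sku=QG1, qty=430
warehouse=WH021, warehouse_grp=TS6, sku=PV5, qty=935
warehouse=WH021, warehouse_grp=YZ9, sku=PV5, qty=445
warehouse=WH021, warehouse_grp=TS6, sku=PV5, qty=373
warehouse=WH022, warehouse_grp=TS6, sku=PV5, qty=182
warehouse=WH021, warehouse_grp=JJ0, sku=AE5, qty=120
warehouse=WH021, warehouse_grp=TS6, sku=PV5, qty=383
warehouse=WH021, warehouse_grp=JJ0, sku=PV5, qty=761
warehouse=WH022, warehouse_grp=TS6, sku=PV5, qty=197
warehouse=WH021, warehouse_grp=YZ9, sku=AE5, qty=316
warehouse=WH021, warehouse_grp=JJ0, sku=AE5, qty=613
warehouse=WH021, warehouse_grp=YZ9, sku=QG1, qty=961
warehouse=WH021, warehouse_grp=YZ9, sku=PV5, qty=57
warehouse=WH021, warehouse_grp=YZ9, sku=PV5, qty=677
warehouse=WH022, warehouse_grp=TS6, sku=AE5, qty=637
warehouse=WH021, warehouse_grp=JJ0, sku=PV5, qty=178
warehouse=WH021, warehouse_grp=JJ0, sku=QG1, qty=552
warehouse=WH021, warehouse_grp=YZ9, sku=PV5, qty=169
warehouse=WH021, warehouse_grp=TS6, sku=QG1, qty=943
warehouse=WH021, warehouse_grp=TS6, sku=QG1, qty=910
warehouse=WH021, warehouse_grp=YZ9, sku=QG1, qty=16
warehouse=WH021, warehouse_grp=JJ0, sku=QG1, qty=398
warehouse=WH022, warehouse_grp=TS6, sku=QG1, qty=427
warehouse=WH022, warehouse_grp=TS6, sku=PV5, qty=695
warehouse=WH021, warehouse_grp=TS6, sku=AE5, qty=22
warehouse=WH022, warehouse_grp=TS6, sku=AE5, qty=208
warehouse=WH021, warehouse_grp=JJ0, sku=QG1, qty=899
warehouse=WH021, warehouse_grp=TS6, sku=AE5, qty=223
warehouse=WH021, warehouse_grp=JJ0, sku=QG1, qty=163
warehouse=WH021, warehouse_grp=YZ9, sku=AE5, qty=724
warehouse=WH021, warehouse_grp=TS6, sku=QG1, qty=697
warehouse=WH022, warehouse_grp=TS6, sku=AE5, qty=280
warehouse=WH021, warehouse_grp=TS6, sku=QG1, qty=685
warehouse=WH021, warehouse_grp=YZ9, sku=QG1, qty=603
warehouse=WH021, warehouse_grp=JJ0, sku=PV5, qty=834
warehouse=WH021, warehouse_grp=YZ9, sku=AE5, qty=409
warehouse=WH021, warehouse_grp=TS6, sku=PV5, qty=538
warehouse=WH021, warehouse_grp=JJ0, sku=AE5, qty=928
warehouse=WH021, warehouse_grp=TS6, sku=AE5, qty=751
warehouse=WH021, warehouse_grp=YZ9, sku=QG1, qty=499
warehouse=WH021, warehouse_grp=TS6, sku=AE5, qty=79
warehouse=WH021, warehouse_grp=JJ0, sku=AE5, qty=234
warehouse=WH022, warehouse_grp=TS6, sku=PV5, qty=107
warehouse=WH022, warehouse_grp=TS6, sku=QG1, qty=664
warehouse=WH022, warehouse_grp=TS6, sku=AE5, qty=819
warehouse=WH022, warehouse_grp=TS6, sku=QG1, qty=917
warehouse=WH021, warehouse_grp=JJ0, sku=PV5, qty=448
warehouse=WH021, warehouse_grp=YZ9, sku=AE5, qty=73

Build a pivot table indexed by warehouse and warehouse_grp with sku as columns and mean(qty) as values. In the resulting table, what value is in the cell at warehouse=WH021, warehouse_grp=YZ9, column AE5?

Rows with warehouse=WH021, warehouse_grp=YZ9 and sku=AE5: qty values are 316, 724, 409, 73.
(316 + 724 + 409 + 73) / 4 = 380.50.

380.50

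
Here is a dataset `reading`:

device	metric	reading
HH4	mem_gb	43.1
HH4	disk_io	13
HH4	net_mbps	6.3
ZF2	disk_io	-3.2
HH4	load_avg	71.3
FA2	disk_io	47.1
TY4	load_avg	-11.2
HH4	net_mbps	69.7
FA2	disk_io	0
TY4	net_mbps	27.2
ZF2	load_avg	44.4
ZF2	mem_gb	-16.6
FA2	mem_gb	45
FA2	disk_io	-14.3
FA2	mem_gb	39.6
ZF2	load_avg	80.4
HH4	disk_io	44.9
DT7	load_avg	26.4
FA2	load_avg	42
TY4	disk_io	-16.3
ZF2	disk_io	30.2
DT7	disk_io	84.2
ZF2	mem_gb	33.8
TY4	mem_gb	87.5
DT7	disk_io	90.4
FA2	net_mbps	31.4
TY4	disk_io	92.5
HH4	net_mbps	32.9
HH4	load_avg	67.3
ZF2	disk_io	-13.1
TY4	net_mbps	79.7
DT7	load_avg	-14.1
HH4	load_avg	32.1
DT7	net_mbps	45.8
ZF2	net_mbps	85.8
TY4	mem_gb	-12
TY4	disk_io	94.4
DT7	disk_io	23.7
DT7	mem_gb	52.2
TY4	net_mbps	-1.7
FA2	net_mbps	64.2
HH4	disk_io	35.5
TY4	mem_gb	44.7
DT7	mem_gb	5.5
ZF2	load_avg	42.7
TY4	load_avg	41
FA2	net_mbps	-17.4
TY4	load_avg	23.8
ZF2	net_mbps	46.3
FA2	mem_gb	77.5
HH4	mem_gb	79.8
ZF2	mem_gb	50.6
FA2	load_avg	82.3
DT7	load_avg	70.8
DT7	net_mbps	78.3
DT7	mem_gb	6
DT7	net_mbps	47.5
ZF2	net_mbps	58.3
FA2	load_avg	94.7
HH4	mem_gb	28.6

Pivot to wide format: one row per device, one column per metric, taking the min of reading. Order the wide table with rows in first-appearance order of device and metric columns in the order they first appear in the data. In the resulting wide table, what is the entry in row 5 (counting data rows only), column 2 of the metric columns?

With rows in first-appearance order of device, row 5 is device=DT7. metric columns in first-appearance order: mem_gb, disk_io, net_mbps, load_avg; column 2 is disk_io.
Long rows with device=DT7, metric=disk_io: min(84.2, 90.4, 23.7) = 23.7.

23.7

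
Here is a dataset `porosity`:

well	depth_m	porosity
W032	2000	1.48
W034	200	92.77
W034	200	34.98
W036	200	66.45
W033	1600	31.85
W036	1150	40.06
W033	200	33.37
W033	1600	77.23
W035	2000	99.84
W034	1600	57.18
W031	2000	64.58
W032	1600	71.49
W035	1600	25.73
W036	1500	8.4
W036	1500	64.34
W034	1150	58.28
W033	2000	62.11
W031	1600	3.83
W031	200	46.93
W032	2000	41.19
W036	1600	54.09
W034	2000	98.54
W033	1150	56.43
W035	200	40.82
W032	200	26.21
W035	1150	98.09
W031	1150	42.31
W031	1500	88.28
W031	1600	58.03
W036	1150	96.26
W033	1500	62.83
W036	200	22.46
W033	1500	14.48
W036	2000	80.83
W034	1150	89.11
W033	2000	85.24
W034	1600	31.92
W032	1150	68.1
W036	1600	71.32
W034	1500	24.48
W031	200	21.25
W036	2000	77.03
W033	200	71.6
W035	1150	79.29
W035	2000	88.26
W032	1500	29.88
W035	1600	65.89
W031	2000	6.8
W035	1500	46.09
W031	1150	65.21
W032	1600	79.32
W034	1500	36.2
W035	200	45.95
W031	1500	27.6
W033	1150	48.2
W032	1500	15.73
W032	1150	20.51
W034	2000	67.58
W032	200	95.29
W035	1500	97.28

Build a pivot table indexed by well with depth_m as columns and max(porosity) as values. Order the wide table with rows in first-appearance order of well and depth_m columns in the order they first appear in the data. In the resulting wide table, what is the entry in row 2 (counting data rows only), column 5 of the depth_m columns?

36.2

With rows in first-appearance order of well, row 2 is well=W034. depth_m columns in first-appearance order: 2000, 200, 1600, 1150, 1500; column 5 is 1500.
Long rows with well=W034, depth_m=1500: max(24.48, 36.2) = 36.2.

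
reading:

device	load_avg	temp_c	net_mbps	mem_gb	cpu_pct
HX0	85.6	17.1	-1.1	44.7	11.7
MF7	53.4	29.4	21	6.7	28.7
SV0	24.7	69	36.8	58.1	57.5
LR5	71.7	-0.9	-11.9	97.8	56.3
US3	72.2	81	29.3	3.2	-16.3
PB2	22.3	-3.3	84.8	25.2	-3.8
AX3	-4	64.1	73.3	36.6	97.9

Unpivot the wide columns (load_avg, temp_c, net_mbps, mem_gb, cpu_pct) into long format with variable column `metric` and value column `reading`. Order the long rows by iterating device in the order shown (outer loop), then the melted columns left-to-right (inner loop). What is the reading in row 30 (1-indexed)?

35 rows total (7 × 5). Row 30: index ⌊(30-1)/5⌋ = 5 into device → PB2; (30-1) mod 5 = 4 into the melted columns → cpu_pct.
So row 30 is (PB2, cpu_pct, -3.8); reading = -3.8.

-3.8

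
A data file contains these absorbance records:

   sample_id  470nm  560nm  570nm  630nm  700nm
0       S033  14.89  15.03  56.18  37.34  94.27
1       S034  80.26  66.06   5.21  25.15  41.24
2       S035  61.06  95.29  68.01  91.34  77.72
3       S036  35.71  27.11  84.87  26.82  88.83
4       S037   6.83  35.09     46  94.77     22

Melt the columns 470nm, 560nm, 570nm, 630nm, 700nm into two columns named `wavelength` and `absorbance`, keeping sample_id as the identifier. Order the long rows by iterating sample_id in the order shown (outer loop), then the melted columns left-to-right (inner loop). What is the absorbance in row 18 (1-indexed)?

84.87

25 rows total (5 × 5). Row 18: index ⌊(18-1)/5⌋ = 3 into sample_id → S036; (18-1) mod 5 = 2 into the melted columns → 570nm.
So row 18 is (S036, 570nm, 84.87); absorbance = 84.87.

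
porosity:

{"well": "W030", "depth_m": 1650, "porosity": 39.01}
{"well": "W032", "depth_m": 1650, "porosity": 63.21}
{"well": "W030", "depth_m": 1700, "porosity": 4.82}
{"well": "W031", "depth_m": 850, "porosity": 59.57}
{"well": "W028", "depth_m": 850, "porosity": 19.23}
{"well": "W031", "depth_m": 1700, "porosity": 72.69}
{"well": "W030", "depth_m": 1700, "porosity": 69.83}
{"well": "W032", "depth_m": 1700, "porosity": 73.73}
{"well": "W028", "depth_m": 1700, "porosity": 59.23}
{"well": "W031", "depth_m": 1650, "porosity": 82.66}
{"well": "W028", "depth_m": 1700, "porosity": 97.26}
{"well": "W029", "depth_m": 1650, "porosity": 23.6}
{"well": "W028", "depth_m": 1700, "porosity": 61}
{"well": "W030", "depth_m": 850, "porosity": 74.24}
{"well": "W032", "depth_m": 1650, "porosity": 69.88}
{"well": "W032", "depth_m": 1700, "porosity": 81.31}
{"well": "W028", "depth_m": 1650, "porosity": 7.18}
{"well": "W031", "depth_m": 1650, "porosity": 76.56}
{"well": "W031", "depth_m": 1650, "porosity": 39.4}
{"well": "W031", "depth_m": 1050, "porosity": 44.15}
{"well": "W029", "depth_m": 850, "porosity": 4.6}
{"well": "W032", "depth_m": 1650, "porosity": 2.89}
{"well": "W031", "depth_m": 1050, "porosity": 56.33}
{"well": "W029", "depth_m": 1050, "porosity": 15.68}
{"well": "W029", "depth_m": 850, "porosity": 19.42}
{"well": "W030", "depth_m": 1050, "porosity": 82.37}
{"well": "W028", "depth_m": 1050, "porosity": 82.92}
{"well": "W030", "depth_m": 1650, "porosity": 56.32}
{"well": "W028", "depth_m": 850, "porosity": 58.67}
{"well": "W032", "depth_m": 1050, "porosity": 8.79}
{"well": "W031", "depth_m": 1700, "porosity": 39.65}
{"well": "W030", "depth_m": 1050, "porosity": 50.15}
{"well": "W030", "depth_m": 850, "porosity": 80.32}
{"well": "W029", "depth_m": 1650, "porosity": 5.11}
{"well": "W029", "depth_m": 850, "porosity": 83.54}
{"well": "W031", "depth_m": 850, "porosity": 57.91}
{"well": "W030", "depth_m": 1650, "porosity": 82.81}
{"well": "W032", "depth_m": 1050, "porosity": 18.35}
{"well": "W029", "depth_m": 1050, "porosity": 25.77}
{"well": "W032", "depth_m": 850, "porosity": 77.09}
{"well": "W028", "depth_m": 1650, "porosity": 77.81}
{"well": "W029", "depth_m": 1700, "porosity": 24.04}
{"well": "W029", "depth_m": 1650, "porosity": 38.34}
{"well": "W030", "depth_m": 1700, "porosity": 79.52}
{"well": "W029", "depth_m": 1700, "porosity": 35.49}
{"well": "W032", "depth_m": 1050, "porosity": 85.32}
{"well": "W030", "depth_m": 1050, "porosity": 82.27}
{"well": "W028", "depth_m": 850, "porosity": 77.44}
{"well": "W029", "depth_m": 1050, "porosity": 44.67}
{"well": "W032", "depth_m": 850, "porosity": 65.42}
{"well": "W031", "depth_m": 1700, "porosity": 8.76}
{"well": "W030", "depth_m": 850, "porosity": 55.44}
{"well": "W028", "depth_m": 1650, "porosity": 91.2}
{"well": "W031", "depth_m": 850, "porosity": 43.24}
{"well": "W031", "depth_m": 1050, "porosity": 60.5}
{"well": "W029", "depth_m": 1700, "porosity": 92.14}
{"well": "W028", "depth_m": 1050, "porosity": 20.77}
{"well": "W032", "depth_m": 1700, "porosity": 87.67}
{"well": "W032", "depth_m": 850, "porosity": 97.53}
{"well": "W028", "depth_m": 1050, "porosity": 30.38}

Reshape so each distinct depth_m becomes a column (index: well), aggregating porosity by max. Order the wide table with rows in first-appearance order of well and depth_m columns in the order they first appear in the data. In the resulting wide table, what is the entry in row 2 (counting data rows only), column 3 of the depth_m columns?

With rows in first-appearance order of well, row 2 is well=W032. depth_m columns in first-appearance order: 1650, 1700, 850, 1050; column 3 is 850.
Long rows with well=W032, depth_m=850: max(77.09, 65.42, 97.53) = 97.53.

97.53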